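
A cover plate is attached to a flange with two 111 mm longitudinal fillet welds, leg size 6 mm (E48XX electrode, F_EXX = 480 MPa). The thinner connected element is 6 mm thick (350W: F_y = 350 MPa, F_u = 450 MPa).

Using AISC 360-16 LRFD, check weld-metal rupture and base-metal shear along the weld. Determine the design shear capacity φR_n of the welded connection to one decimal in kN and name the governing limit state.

203.4 kN (weld metal governs)

Weld metal: throat = 0.707×6 = 4.242 mm, L = 2×111 = 222 mm. φR_n = 0.75 × 0.6 × 480 × 4.242 × 222 = 203.4 kN.
Base metal shear (6 mm plate): yield φR_n = 1.0×0.6×350×6×222 = 279.7 kN; rupture φR_n = 0.75×0.6×450×6×222 = 269.7 kN; take 269.7 kN (rupture).
Governing: min(203.4, 269.7) = 203.4 kN → weld metal.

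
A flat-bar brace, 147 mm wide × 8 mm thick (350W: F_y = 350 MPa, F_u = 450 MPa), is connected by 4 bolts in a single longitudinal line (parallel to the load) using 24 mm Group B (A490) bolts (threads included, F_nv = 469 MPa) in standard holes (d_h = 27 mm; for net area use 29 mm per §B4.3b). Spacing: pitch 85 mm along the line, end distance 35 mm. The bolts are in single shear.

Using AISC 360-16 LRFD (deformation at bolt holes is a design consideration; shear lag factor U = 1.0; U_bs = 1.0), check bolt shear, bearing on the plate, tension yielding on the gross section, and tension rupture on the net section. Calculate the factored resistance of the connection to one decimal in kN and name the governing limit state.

Bolt shear: A_b = π(24)²/4 = 452.39 mm². φR_n = 0.75 × 469 × 452.39 × 4 × 1 = 636.5 kN.
Bearing (8 mm plate, F_u = 450 MPa): end bolts L_c = 35 − 27/2 = 21.5, R_n = min(1.2×21.5×8×450, 2.4×24×8×450) = 92.88 kN/bolt; interior L_c = 85 − 27 = 58, R_n = 207.36 kN/bolt. φR_n = 0.75 × (1×92.88 + 3×207.36) = 536.2 kN.
Tension yield (gross): A_g = 147×8 = 1176 mm². φR_n = 0.90 × 350 × 1176 = 370.4 kN.
Tension rupture (net): A_n = (147 − 1×29)×8 = 944 mm² (U = 1.0, A_e = A_n). φR_n = 0.75 × 450 × 944 = 318.6 kN.
Governing: min(636.5, 536.2, 370.4, 318.6) = 318.6 kN → net-section rupture.

318.6 kN (net-section rupture governs)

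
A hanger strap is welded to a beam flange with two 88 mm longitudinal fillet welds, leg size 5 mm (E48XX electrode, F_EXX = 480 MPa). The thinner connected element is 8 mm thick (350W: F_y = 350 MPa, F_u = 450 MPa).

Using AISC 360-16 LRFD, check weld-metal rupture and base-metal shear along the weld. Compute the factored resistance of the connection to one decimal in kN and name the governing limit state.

Weld metal: throat = 0.707×5 = 3.535 mm, L = 2×88 = 176 mm. φR_n = 0.75 × 0.6 × 480 × 3.535 × 176 = 134.4 kN.
Base metal shear (8 mm plate): yield φR_n = 1.0×0.6×350×8×176 = 295.7 kN; rupture φR_n = 0.75×0.6×450×8×176 = 285.1 kN; take 285.1 kN (rupture).
Governing: min(134.4, 285.1) = 134.4 kN → weld metal.

134.4 kN (weld metal governs)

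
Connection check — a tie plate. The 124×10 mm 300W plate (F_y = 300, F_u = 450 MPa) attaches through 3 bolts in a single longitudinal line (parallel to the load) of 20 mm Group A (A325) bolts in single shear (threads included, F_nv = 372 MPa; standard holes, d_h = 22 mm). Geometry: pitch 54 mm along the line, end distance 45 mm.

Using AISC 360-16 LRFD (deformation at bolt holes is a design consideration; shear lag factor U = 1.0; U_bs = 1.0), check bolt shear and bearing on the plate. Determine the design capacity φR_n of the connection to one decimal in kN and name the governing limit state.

Bolt shear: A_b = π(20)²/4 = 314.16 mm². φR_n = 0.75 × 372 × 314.16 × 3 × 1 = 263.0 kN.
Bearing (10 mm plate, F_u = 450 MPa): end bolts L_c = 45 − 22/2 = 34, R_n = min(1.2×34×10×450, 2.4×20×10×450) = 183.6 kN/bolt; interior L_c = 54 − 22 = 32, R_n = 172.8 kN/bolt. φR_n = 0.75 × (1×183.6 + 2×172.8) = 396.9 kN.
Governing: min(263.0, 396.9) = 263.0 kN → bolt shear.

263.0 kN (bolt shear governs)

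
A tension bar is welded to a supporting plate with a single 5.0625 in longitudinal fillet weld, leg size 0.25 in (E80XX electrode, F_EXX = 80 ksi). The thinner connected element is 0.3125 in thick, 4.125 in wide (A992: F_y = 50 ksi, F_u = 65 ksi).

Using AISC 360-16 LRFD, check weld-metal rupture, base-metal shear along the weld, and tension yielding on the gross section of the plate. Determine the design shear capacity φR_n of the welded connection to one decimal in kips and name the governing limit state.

32.2 kips (weld metal governs)

Weld metal: throat = 0.707×0.25 = 0.17675 in, L = 5.0625 in. φR_n = 0.75 × 0.6 × 80 × 0.17675 × 5.0625 = 32.2 kips.
Base metal shear (0.3125 in plate): yield φR_n = 1.0×0.6×50×0.3125×5.0625 = 47.5 kips; rupture φR_n = 0.75×0.6×65×0.3125×5.0625 = 46.3 kips; take 46.3 kips (rupture).
Tension yield (gross): A_g = 4.125×0.3125 = 1.2891 in². φR_n = 0.90 × 50 × 1.2891 = 58.0 kips.
Governing: min(32.2, 46.3, 58.0) = 32.2 kips → weld metal.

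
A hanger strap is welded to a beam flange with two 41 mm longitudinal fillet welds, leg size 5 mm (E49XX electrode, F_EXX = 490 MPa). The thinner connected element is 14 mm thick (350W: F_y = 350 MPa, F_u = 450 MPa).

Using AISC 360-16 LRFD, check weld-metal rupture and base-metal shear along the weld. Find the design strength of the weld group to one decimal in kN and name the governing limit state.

63.9 kN (weld metal governs)

Weld metal: throat = 0.707×5 = 3.535 mm, L = 2×41 = 82 mm. φR_n = 0.75 × 0.6 × 490 × 3.535 × 82 = 63.9 kN.
Base metal shear (14 mm plate): yield φR_n = 1.0×0.6×350×14×82 = 241.1 kN; rupture φR_n = 0.75×0.6×450×14×82 = 232.5 kN; take 232.5 kN (rupture).
Governing: min(63.9, 232.5) = 63.9 kN → weld metal.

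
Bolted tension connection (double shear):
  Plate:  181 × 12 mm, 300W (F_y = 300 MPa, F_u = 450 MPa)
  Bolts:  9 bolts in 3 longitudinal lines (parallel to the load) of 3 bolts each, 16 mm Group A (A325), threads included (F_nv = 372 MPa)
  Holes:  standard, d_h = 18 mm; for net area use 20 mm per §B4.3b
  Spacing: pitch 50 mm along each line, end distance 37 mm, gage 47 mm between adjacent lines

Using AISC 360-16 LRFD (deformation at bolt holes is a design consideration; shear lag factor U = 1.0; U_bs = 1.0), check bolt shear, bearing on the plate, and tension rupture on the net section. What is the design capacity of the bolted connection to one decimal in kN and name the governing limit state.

Bolt shear: A_b = π(16)²/4 = 201.06 mm². φR_n = 0.75 × 372 × 201.06 × 9 × 2 = 1009.7 kN.
Bearing (12 mm plate, F_u = 450 MPa): end bolts L_c = 37 − 18/2 = 28, R_n = min(1.2×28×12×450, 2.4×16×12×450) = 181.44 kN/bolt; interior L_c = 50 − 18 = 32, R_n = 207.36 kN/bolt. φR_n = 0.75 × (3×181.44 + 6×207.36) = 1341.4 kN.
Tension rupture (net): A_n = (181 − 3×20)×12 = 1452 mm² (U = 1.0, A_e = A_n). φR_n = 0.75 × 450 × 1452 = 490.1 kN.
Governing: min(1009.7, 1341.4, 490.1) = 490.1 kN → net-section rupture.

490.1 kN (net-section rupture governs)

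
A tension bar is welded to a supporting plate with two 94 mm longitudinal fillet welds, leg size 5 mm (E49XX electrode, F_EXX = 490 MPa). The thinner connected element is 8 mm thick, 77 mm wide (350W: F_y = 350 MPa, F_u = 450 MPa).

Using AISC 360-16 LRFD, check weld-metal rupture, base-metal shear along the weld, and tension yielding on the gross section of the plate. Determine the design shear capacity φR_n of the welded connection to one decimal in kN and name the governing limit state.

146.5 kN (weld metal governs)

Weld metal: throat = 0.707×5 = 3.535 mm, L = 2×94 = 188 mm. φR_n = 0.75 × 0.6 × 490 × 3.535 × 188 = 146.5 kN.
Base metal shear (8 mm plate): yield φR_n = 1.0×0.6×350×8×188 = 315.8 kN; rupture φR_n = 0.75×0.6×450×8×188 = 304.6 kN; take 304.6 kN (rupture).
Tension yield (gross): A_g = 77×8 = 616 mm². φR_n = 0.90 × 350 × 616 = 194.0 kN.
Governing: min(146.5, 304.6, 194.0) = 146.5 kN → weld metal.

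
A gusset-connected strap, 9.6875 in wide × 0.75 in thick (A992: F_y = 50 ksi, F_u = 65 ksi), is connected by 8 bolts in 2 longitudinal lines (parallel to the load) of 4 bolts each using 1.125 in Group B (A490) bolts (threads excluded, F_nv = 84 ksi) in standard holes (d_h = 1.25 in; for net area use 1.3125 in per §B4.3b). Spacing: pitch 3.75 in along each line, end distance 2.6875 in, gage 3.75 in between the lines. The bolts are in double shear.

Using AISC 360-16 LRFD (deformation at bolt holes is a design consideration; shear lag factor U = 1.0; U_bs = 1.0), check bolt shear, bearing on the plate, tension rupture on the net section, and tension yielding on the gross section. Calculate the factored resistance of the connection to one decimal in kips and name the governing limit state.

Bolt shear: A_b = π(1.125)²/4 = 0.99402 in². φR_n = 0.75 × 84 × 0.99402 × 8 × 2 = 1002.0 kips.
Bearing (0.75 in plate, F_u = 65 ksi): end bolts L_c = 2.6875 − 1.25/2 = 2.0625, R_n = min(1.2×2.0625×0.75×65, 2.4×1.125×0.75×65) = 120.66 kips/bolt; interior L_c = 3.75 − 1.25 = 2.5, R_n = 131.63 kips/bolt. φR_n = 0.75 × (2×120.66 + 6×131.63) = 773.3 kips.
Tension rupture (net): A_n = (9.6875 − 2×1.3125)×0.75 = 5.2969 in² (U = 1.0, A_e = A_n). φR_n = 0.75 × 65 × 5.2969 = 258.2 kips.
Tension yield (gross): A_g = 9.6875×0.75 = 7.2656 in². φR_n = 0.90 × 50 × 7.2656 = 327.0 kips.
Governing: min(1002.0, 773.3, 258.2, 327.0) = 258.2 kips → net-section rupture.

258.2 kips (net-section rupture governs)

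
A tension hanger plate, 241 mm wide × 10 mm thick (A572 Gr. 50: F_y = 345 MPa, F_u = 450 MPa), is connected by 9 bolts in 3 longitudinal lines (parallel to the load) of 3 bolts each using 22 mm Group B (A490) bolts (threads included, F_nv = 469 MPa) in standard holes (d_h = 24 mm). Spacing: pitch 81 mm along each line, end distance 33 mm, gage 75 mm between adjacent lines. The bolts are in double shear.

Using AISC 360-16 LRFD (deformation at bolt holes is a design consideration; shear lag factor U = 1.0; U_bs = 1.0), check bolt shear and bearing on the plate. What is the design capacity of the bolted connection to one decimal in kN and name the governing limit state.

1324.4 kN (bearing governs)

Bolt shear: A_b = π(22)²/4 = 380.13 mm². φR_n = 0.75 × 469 × 380.13 × 9 × 2 = 2406.8 kN.
Bearing (10 mm plate, F_u = 450 MPa): end bolts L_c = 33 − 24/2 = 21, R_n = min(1.2×21×10×450, 2.4×22×10×450) = 113.4 kN/bolt; interior L_c = 81 − 24 = 57, R_n = 237.6 kN/bolt. φR_n = 0.75 × (3×113.4 + 6×237.6) = 1324.4 kN.
Governing: min(2406.8, 1324.4) = 1324.4 kN → bearing.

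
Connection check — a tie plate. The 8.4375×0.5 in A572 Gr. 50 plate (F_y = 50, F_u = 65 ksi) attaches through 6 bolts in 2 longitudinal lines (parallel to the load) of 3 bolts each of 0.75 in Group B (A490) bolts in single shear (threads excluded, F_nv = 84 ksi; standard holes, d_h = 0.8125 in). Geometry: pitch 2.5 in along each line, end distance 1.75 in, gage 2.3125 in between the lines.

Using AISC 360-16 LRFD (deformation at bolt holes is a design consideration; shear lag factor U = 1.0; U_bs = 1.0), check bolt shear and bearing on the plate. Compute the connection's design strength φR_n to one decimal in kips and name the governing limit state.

Bolt shear: A_b = π(0.75)²/4 = 0.44179 in². φR_n = 0.75 × 84 × 0.44179 × 6 × 1 = 167.0 kips.
Bearing (0.5 in plate, F_u = 65 ksi): end bolts L_c = 1.75 − 0.8125/2 = 1.34375, R_n = min(1.2×1.34375×0.5×65, 2.4×0.75×0.5×65) = 52.406 kips/bolt; interior L_c = 2.5 − 0.8125 = 1.6875, R_n = 58.5 kips/bolt. φR_n = 0.75 × (2×52.406 + 4×58.5) = 254.1 kips.
Governing: min(167.0, 254.1) = 167.0 kips → bolt shear.

167.0 kips (bolt shear governs)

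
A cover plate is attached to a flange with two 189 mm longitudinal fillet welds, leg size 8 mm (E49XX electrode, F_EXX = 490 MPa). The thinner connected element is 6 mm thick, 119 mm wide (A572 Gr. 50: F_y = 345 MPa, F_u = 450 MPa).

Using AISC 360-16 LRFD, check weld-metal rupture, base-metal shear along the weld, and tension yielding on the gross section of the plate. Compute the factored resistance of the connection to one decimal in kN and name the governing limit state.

221.7 kN (gross-section yield governs)

Weld metal: throat = 0.707×8 = 5.656 mm, L = 2×189 = 378 mm. φR_n = 0.75 × 0.6 × 490 × 5.656 × 378 = 471.4 kN.
Base metal shear (6 mm plate): yield φR_n = 1.0×0.6×345×6×378 = 469.5 kN; rupture φR_n = 0.75×0.6×450×6×378 = 459.3 kN; take 459.3 kN (rupture).
Tension yield (gross): A_g = 119×6 = 714 mm². φR_n = 0.90 × 345 × 714 = 221.7 kN.
Governing: min(471.4, 459.3, 221.7) = 221.7 kN → gross-section yield.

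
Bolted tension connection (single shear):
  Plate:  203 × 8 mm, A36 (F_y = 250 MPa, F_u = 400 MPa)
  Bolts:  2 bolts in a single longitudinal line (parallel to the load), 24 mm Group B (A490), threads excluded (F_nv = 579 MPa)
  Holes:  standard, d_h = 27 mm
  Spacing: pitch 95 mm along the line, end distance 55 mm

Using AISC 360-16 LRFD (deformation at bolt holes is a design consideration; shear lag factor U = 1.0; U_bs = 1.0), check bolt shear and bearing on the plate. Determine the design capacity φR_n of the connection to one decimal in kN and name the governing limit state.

Bolt shear: A_b = π(24)²/4 = 452.39 mm². φR_n = 0.75 × 579 × 452.39 × 2 × 1 = 392.9 kN.
Bearing (8 mm plate, F_u = 400 MPa): end bolts L_c = 55 − 27/2 = 41.5, R_n = min(1.2×41.5×8×400, 2.4×24×8×400) = 159.36 kN/bolt; interior L_c = 95 − 27 = 68, R_n = 184.32 kN/bolt. φR_n = 0.75 × (1×159.36 + 1×184.32) = 257.8 kN.
Governing: min(392.9, 257.8) = 257.8 kN → bearing.

257.8 kN (bearing governs)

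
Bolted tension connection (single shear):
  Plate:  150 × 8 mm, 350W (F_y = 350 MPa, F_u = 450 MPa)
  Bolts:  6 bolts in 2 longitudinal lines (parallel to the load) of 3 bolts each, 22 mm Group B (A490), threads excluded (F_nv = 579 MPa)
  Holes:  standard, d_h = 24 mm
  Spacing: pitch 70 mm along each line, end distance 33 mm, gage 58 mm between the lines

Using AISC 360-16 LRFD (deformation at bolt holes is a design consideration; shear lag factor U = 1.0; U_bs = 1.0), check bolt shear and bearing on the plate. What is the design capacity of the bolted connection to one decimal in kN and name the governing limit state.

Bolt shear: A_b = π(22)²/4 = 380.13 mm². φR_n = 0.75 × 579 × 380.13 × 6 × 1 = 990.4 kN.
Bearing (8 mm plate, F_u = 450 MPa): end bolts L_c = 33 − 24/2 = 21, R_n = min(1.2×21×8×450, 2.4×22×8×450) = 90.72 kN/bolt; interior L_c = 70 − 24 = 46, R_n = 190.08 kN/bolt. φR_n = 0.75 × (2×90.72 + 4×190.08) = 706.3 kN.
Governing: min(990.4, 706.3) = 706.3 kN → bearing.

706.3 kN (bearing governs)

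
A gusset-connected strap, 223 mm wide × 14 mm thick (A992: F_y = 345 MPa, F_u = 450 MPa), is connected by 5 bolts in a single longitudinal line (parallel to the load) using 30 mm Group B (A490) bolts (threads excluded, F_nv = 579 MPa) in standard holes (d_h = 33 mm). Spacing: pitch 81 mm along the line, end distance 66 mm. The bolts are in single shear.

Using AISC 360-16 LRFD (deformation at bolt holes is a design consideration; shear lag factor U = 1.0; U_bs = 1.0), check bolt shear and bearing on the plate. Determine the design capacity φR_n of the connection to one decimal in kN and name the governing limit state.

1369.3 kN (bearing governs)

Bolt shear: A_b = π(30)²/4 = 706.86 mm². φR_n = 0.75 × 579 × 706.86 × 5 × 1 = 1534.8 kN.
Bearing (14 mm plate, F_u = 450 MPa): end bolts L_c = 66 − 33/2 = 49.5, R_n = min(1.2×49.5×14×450, 2.4×30×14×450) = 374.22 kN/bolt; interior L_c = 81 − 33 = 48, R_n = 362.88 kN/bolt. φR_n = 0.75 × (1×374.22 + 4×362.88) = 1369.3 kN.
Governing: min(1534.8, 1369.3) = 1369.3 kN → bearing.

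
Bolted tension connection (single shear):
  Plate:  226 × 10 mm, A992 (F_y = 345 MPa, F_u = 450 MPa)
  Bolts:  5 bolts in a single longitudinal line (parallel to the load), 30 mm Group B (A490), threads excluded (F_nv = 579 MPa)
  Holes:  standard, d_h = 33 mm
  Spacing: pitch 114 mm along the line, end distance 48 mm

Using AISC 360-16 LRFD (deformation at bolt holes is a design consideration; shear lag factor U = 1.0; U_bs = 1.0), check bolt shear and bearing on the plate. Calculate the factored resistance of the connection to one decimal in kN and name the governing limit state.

Bolt shear: A_b = π(30)²/4 = 706.86 mm². φR_n = 0.75 × 579 × 706.86 × 5 × 1 = 1534.8 kN.
Bearing (10 mm plate, F_u = 450 MPa): end bolts L_c = 48 − 33/2 = 31.5, R_n = min(1.2×31.5×10×450, 2.4×30×10×450) = 170.1 kN/bolt; interior L_c = 114 − 33 = 81, R_n = 324 kN/bolt. φR_n = 0.75 × (1×170.1 + 4×324) = 1099.6 kN.
Governing: min(1534.8, 1099.6) = 1099.6 kN → bearing.

1099.6 kN (bearing governs)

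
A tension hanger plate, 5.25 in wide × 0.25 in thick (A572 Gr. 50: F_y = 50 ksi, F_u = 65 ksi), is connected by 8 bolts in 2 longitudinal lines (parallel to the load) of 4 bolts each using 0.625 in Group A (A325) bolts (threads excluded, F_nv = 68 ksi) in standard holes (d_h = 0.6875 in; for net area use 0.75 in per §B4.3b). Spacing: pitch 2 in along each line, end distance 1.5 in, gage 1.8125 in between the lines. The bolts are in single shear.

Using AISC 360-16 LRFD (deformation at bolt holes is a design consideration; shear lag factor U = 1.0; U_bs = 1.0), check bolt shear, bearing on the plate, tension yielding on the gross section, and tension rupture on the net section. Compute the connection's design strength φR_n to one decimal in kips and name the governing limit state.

45.7 kips (net-section rupture governs)

Bolt shear: A_b = π(0.625)²/4 = 0.3068 in². φR_n = 0.75 × 68 × 0.3068 × 8 × 1 = 125.2 kips.
Bearing (0.25 in plate, F_u = 65 ksi): end bolts L_c = 1.5 − 0.6875/2 = 1.15625, R_n = min(1.2×1.15625×0.25×65, 2.4×0.625×0.25×65) = 22.547 kips/bolt; interior L_c = 2 − 0.6875 = 1.3125, R_n = 24.375 kips/bolt. φR_n = 0.75 × (2×22.547 + 6×24.375) = 143.5 kips.
Tension yield (gross): A_g = 5.25×0.25 = 1.3125 in². φR_n = 0.90 × 50 × 1.3125 = 59.1 kips.
Tension rupture (net): A_n = (5.25 − 2×0.75)×0.25 = 0.9375 in² (U = 1.0, A_e = A_n). φR_n = 0.75 × 65 × 0.9375 = 45.7 kips.
Governing: min(125.2, 143.5, 59.1, 45.7) = 45.7 kips → net-section rupture.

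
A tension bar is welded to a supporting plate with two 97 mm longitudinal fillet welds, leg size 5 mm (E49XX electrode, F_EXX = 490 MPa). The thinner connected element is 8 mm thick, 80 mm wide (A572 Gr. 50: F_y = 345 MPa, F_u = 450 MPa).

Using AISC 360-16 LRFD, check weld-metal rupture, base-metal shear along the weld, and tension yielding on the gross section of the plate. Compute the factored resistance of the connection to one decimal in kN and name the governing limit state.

151.2 kN (weld metal governs)

Weld metal: throat = 0.707×5 = 3.535 mm, L = 2×97 = 194 mm. φR_n = 0.75 × 0.6 × 490 × 3.535 × 194 = 151.2 kN.
Base metal shear (8 mm plate): yield φR_n = 1.0×0.6×345×8×194 = 321.3 kN; rupture φR_n = 0.75×0.6×450×8×194 = 314.3 kN; take 314.3 kN (rupture).
Tension yield (gross): A_g = 80×8 = 640 mm². φR_n = 0.90 × 345 × 640 = 198.7 kN.
Governing: min(151.2, 314.3, 198.7) = 151.2 kN → weld metal.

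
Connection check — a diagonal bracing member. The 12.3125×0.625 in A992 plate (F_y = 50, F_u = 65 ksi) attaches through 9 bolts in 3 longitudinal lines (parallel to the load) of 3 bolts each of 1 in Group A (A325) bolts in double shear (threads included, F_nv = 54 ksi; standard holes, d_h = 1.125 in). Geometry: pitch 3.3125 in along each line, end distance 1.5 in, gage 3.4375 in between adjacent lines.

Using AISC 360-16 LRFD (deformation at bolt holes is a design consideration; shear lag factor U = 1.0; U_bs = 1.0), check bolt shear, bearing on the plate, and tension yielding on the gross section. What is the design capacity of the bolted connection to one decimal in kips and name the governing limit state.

Bolt shear: A_b = π(1)²/4 = 0.7854 in². φR_n = 0.75 × 54 × 0.7854 × 9 × 2 = 572.6 kips.
Bearing (0.625 in plate, F_u = 65 ksi): end bolts L_c = 1.5 − 1.125/2 = 0.9375, R_n = min(1.2×0.9375×0.625×65, 2.4×1×0.625×65) = 45.703 kips/bolt; interior L_c = 3.3125 − 1.125 = 2.1875, R_n = 97.5 kips/bolt. φR_n = 0.75 × (3×45.703 + 6×97.5) = 541.6 kips.
Tension yield (gross): A_g = 12.3125×0.625 = 7.6953 in². φR_n = 0.90 × 50 × 7.6953 = 346.3 kips.
Governing: min(572.6, 541.6, 346.3) = 346.3 kips → gross-section yield.

346.3 kips (gross-section yield governs)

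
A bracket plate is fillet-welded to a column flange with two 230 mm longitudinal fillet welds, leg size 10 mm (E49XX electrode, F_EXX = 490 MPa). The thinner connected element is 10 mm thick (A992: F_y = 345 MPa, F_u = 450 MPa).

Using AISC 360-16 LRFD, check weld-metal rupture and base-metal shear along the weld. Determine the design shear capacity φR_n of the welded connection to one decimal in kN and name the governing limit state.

Weld metal: throat = 0.707×10 = 7.07 mm, L = 2×230 = 460 mm. φR_n = 0.75 × 0.6 × 490 × 7.07 × 460 = 717.1 kN.
Base metal shear (10 mm plate): yield φR_n = 1.0×0.6×345×10×460 = 952.2 kN; rupture φR_n = 0.75×0.6×450×10×460 = 931.5 kN; take 931.5 kN (rupture).
Governing: min(717.1, 931.5) = 717.1 kN → weld metal.

717.1 kN (weld metal governs)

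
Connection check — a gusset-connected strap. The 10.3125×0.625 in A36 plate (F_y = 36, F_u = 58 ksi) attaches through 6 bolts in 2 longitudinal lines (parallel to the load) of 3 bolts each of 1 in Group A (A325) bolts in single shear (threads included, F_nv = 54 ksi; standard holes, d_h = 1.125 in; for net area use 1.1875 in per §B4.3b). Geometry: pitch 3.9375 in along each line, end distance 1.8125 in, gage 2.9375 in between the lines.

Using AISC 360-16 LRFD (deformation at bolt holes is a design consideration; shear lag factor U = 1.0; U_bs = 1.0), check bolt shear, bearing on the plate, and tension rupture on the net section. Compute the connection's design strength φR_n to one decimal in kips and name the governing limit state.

Bolt shear: A_b = π(1)²/4 = 0.7854 in². φR_n = 0.75 × 54 × 0.7854 × 6 × 1 = 190.9 kips.
Bearing (0.625 in plate, F_u = 58 ksi): end bolts L_c = 1.8125 − 1.125/2 = 1.25, R_n = min(1.2×1.25×0.625×58, 2.4×1×0.625×58) = 54.375 kips/bolt; interior L_c = 3.9375 − 1.125 = 2.8125, R_n = 87 kips/bolt. φR_n = 0.75 × (2×54.375 + 4×87) = 342.6 kips.
Tension rupture (net): A_n = (10.3125 − 2×1.1875)×0.625 = 4.9609 in² (U = 1.0, A_e = A_n). φR_n = 0.75 × 58 × 4.9609 = 215.8 kips.
Governing: min(190.9, 342.6, 215.8) = 190.9 kips → bolt shear.

190.9 kips (bolt shear governs)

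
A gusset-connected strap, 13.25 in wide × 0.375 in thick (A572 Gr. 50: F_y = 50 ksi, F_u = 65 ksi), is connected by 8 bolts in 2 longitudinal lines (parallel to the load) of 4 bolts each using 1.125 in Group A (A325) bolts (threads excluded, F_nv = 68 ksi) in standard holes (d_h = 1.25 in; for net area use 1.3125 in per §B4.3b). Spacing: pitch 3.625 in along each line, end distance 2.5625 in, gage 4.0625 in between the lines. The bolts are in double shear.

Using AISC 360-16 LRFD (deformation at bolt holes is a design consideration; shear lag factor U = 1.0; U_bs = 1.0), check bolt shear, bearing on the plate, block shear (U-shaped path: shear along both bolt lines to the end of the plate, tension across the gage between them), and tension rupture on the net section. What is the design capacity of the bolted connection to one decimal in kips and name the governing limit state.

Bolt shear: A_b = π(1.125)²/4 = 0.99402 in². φR_n = 0.75 × 68 × 0.99402 × 8 × 2 = 811.1 kips.
Bearing (0.375 in plate, F_u = 65 ksi): end bolts L_c = 2.5625 − 1.25/2 = 1.9375, R_n = min(1.2×1.9375×0.375×65, 2.4×1.125×0.375×65) = 56.672 kips/bolt; interior L_c = 3.625 − 1.25 = 2.375, R_n = 65.813 kips/bolt. φR_n = 0.75 × (2×56.672 + 6×65.813) = 381.2 kips.
Block shear: shear path 2×[2.5625+3×3.625] = 2×13.4375 in, A_gv = 10.078, A_nv = 2×(13.4375 − 3.5×1.3125)×0.375 = 6.6328 in²; tension across gage: (4.0625 − 1×1.3125)×0.375 = 1.0313 in². R_n = min(0.6×65×6.6328, 0.6×50×10.078) + 1.0×65×1.0313 = min(258.68, 302.34) + 67.035 = 325.72 kips. φR_n = 0.75 × 325.72 = 244.3 kips.
Tension rupture (net): A_n = (13.25 − 2×1.3125)×0.375 = 3.9844 in² (U = 1.0, A_e = A_n). φR_n = 0.75 × 65 × 3.9844 = 194.2 kips.
Governing: min(811.1, 381.2, 244.3, 194.2) = 194.2 kips → net-section rupture.

194.2 kips (net-section rupture governs)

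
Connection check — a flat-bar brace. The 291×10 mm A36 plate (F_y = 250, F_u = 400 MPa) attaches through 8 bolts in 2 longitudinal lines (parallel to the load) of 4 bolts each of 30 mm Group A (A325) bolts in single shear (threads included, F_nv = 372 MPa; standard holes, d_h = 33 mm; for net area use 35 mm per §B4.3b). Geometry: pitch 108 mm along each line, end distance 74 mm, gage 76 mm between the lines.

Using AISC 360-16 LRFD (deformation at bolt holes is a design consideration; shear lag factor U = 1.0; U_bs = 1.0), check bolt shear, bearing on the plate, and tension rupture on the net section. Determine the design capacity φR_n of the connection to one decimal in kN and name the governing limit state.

663.0 kN (net-section rupture governs)

Bolt shear: A_b = π(30)²/4 = 706.86 mm². φR_n = 0.75 × 372 × 706.86 × 8 × 1 = 1577.7 kN.
Bearing (10 mm plate, F_u = 400 MPa): end bolts L_c = 74 − 33/2 = 57.5, R_n = min(1.2×57.5×10×400, 2.4×30×10×400) = 276 kN/bolt; interior L_c = 108 − 33 = 75, R_n = 288 kN/bolt. φR_n = 0.75 × (2×276 + 6×288) = 1710.0 kN.
Tension rupture (net): A_n = (291 − 2×35)×10 = 2210 mm² (U = 1.0, A_e = A_n). φR_n = 0.75 × 400 × 2210 = 663.0 kN.
Governing: min(1577.7, 1710.0, 663.0) = 663.0 kN → net-section rupture.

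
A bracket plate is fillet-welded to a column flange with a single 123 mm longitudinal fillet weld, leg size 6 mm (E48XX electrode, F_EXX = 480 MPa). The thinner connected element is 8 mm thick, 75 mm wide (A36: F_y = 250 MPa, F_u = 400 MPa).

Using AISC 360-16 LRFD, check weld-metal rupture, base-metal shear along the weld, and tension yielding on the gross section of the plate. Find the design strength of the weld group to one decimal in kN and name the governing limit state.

112.7 kN (weld metal governs)

Weld metal: throat = 0.707×6 = 4.242 mm, L = 123 mm. φR_n = 0.75 × 0.6 × 480 × 4.242 × 123 = 112.7 kN.
Base metal shear (8 mm plate): yield φR_n = 1.0×0.6×250×8×123 = 147.6 kN; rupture φR_n = 0.75×0.6×400×8×123 = 177.1 kN; take 147.6 kN (yield).
Tension yield (gross): A_g = 75×8 = 600 mm². φR_n = 0.90 × 250 × 600 = 135.0 kN.
Governing: min(112.7, 147.6, 135.0) = 112.7 kN → weld metal.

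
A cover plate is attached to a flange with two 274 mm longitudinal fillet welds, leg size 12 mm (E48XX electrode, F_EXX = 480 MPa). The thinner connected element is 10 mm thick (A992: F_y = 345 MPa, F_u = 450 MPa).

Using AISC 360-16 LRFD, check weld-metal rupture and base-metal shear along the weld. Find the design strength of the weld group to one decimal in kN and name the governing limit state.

1004.2 kN (weld metal governs)

Weld metal: throat = 0.707×12 = 8.484 mm, L = 2×274 = 548 mm. φR_n = 0.75 × 0.6 × 480 × 8.484 × 548 = 1004.2 kN.
Base metal shear (10 mm plate): yield φR_n = 1.0×0.6×345×10×548 = 1134.4 kN; rupture φR_n = 0.75×0.6×450×10×548 = 1109.7 kN; take 1109.7 kN (rupture).
Governing: min(1004.2, 1109.7) = 1004.2 kN → weld metal.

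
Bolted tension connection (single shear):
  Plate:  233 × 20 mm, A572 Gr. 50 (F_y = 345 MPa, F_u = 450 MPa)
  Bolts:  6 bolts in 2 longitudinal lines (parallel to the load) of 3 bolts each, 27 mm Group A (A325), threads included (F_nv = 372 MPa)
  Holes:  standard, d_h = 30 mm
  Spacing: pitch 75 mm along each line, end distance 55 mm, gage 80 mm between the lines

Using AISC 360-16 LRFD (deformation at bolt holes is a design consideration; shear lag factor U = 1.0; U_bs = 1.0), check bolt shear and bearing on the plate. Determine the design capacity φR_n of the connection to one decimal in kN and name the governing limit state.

958.5 kN (bolt shear governs)

Bolt shear: A_b = π(27)²/4 = 572.56 mm². φR_n = 0.75 × 372 × 572.56 × 6 × 1 = 958.5 kN.
Bearing (20 mm plate, F_u = 450 MPa): end bolts L_c = 55 − 30/2 = 40, R_n = min(1.2×40×20×450, 2.4×27×20×450) = 432 kN/bolt; interior L_c = 75 − 30 = 45, R_n = 486 kN/bolt. φR_n = 0.75 × (2×432 + 4×486) = 2106.0 kN.
Governing: min(958.5, 2106.0) = 958.5 kN → bolt shear.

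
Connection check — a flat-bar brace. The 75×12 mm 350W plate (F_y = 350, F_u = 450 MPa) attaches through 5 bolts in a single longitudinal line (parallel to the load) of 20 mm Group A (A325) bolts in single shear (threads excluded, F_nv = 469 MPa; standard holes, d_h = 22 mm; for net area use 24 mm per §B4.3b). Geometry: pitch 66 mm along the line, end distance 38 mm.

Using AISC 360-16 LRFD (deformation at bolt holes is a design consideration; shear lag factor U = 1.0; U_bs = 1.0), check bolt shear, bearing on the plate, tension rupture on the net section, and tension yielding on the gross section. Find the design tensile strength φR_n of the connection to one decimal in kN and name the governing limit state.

Bolt shear: A_b = π(20)²/4 = 314.16 mm². φR_n = 0.75 × 469 × 314.16 × 5 × 1 = 552.5 kN.
Bearing (12 mm plate, F_u = 450 MPa): end bolts L_c = 38 − 22/2 = 27, R_n = min(1.2×27×12×450, 2.4×20×12×450) = 174.96 kN/bolt; interior L_c = 66 − 22 = 44, R_n = 259.2 kN/bolt. φR_n = 0.75 × (1×174.96 + 4×259.2) = 908.8 kN.
Tension rupture (net): A_n = (75 − 1×24)×12 = 612 mm² (U = 1.0, A_e = A_n). φR_n = 0.75 × 450 × 612 = 206.6 kN.
Tension yield (gross): A_g = 75×12 = 900 mm². φR_n = 0.90 × 350 × 900 = 283.5 kN.
Governing: min(552.5, 908.8, 206.6, 283.5) = 206.6 kN → net-section rupture.

206.6 kN (net-section rupture governs)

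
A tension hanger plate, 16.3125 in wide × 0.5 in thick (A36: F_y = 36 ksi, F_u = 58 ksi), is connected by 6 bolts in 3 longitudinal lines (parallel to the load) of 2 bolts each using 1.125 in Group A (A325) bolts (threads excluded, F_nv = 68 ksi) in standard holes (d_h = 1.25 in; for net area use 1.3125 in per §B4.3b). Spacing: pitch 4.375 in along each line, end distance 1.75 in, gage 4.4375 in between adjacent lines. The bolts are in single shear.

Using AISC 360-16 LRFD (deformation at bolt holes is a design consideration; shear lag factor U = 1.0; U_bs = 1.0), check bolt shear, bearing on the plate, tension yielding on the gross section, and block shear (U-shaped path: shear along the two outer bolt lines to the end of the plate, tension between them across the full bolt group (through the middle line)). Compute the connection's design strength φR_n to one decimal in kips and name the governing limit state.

235.2 kips (block shear governs)

Bolt shear: A_b = π(1.125)²/4 = 0.99402 in². φR_n = 0.75 × 68 × 0.99402 × 6 × 1 = 304.2 kips.
Bearing (0.5 in plate, F_u = 58 ksi): end bolts L_c = 1.75 − 1.25/2 = 1.125, R_n = min(1.2×1.125×0.5×58, 2.4×1.125×0.5×58) = 39.15 kips/bolt; interior L_c = 4.375 − 1.25 = 3.125, R_n = 78.3 kips/bolt. φR_n = 0.75 × (3×39.15 + 3×78.3) = 264.3 kips.
Tension yield (gross): A_g = 16.3125×0.5 = 8.1563 in². φR_n = 0.90 × 36 × 8.1563 = 264.3 kips.
Block shear: shear path 2×[1.75+1×4.375] = 2×6.125 in, A_gv = 6.125, A_nv = 2×(6.125 − 1.5×1.3125)×0.5 = 4.1563 in²; tension across gage: (8.875 − 2×1.3125)×0.5 = 3.125 in². R_n = min(0.6×58×4.1563, 0.6×36×6.125) + 1.0×58×3.125 = min(144.64, 132.3) + 181.25 = 313.55 kips. φR_n = 0.75 × 313.55 = 235.2 kips.
Governing: min(304.2, 264.3, 264.3, 235.2) = 235.2 kips → block shear.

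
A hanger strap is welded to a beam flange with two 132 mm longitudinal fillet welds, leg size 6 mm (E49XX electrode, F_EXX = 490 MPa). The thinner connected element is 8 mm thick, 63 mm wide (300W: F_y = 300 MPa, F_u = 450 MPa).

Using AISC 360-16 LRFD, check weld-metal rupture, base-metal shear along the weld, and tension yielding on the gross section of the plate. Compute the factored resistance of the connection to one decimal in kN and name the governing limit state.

Weld metal: throat = 0.707×6 = 4.242 mm, L = 2×132 = 264 mm. φR_n = 0.75 × 0.6 × 490 × 4.242 × 264 = 246.9 kN.
Base metal shear (8 mm plate): yield φR_n = 1.0×0.6×300×8×264 = 380.2 kN; rupture φR_n = 0.75×0.6×450×8×264 = 427.7 kN; take 380.2 kN (yield).
Tension yield (gross): A_g = 63×8 = 504 mm². φR_n = 0.90 × 300 × 504 = 136.1 kN.
Governing: min(246.9, 380.2, 136.1) = 136.1 kN → gross-section yield.

136.1 kN (gross-section yield governs)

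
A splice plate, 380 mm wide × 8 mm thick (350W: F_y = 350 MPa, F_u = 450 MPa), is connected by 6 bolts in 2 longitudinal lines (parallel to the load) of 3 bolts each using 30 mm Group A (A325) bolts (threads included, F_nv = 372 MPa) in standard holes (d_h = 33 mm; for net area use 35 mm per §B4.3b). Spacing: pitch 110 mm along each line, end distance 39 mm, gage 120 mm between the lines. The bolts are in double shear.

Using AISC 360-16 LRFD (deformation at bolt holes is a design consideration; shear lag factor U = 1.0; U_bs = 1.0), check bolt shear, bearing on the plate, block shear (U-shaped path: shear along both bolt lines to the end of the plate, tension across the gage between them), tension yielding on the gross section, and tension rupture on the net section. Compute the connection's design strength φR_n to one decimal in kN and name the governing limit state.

Bolt shear: A_b = π(30)²/4 = 706.86 mm². φR_n = 0.75 × 372 × 706.86 × 6 × 2 = 2366.6 kN.
Bearing (8 mm plate, F_u = 450 MPa): end bolts L_c = 39 − 33/2 = 22.5, R_n = min(1.2×22.5×8×450, 2.4×30×8×450) = 97.2 kN/bolt; interior L_c = 110 − 33 = 77, R_n = 259.2 kN/bolt. φR_n = 0.75 × (2×97.2 + 4×259.2) = 923.4 kN.
Block shear: shear path 2×[39+2×110] = 2×259 mm, A_gv = 4144, A_nv = 2×(259 − 2.5×35)×8 = 2744 mm²; tension across gage: (120 − 1×35)×8 = 680 mm². R_n = min(0.6×450×2744, 0.6×350×4144) + 1.0×450×680 = min(740.88, 870.24) + 306 = 1046.9 kN. φR_n = 0.75 × 1046.9 = 785.2 kN.
Tension yield (gross): A_g = 380×8 = 3040 mm². φR_n = 0.90 × 350 × 3040 = 957.6 kN.
Tension rupture (net): A_n = (380 − 2×35)×8 = 2480 mm² (U = 1.0, A_e = A_n). φR_n = 0.75 × 450 × 2480 = 837.0 kN.
Governing: min(2366.6, 923.4, 785.2, 957.6, 837.0) = 785.2 kN → block shear.

785.2 kN (block shear governs)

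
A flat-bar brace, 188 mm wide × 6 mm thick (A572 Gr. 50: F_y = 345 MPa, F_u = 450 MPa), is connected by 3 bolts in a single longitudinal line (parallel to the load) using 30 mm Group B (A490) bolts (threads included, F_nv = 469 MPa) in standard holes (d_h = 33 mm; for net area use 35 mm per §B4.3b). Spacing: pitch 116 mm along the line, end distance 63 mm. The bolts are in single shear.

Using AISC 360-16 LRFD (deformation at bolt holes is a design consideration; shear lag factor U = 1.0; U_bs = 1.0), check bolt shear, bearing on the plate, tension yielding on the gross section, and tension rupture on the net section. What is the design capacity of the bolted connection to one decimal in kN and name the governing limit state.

309.8 kN (net-section rupture governs)

Bolt shear: A_b = π(30)²/4 = 706.86 mm². φR_n = 0.75 × 469 × 706.86 × 3 × 1 = 745.9 kN.
Bearing (6 mm plate, F_u = 450 MPa): end bolts L_c = 63 − 33/2 = 46.5, R_n = min(1.2×46.5×6×450, 2.4×30×6×450) = 150.66 kN/bolt; interior L_c = 116 − 33 = 83, R_n = 194.4 kN/bolt. φR_n = 0.75 × (1×150.66 + 2×194.4) = 404.6 kN.
Tension yield (gross): A_g = 188×6 = 1128 mm². φR_n = 0.90 × 345 × 1128 = 350.2 kN.
Tension rupture (net): A_n = (188 − 1×35)×6 = 918 mm² (U = 1.0, A_e = A_n). φR_n = 0.75 × 450 × 918 = 309.8 kN.
Governing: min(745.9, 404.6, 350.2, 309.8) = 309.8 kN → net-section rupture.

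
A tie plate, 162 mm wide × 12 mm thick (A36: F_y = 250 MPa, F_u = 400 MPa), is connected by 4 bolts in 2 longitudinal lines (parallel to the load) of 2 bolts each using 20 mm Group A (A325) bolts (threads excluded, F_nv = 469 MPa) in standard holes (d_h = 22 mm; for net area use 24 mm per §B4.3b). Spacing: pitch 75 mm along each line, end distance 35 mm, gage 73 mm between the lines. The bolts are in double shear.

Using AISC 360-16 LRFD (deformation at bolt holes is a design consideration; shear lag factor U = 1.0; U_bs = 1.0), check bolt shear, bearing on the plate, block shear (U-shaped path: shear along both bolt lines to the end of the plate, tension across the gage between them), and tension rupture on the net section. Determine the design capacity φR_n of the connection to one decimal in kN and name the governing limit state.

Bolt shear: A_b = π(20)²/4 = 314.16 mm². φR_n = 0.75 × 469 × 314.16 × 4 × 2 = 884.0 kN.
Bearing (12 mm plate, F_u = 400 MPa): end bolts L_c = 35 − 22/2 = 24, R_n = min(1.2×24×12×400, 2.4×20×12×400) = 138.24 kN/bolt; interior L_c = 75 − 22 = 53, R_n = 230.4 kN/bolt. φR_n = 0.75 × (2×138.24 + 2×230.4) = 553.0 kN.
Block shear: shear path 2×[35+1×75] = 2×110 mm, A_gv = 2640, A_nv = 2×(110 − 1.5×24)×12 = 1776 mm²; tension across gage: (73 − 1×24)×12 = 588 mm². R_n = min(0.6×400×1776, 0.6×250×2640) + 1.0×400×588 = min(426.24, 396) + 235.2 = 631.2 kN. φR_n = 0.75 × 631.2 = 473.4 kN.
Tension rupture (net): A_n = (162 − 2×24)×12 = 1368 mm² (U = 1.0, A_e = A_n). φR_n = 0.75 × 400 × 1368 = 410.4 kN.
Governing: min(884.0, 553.0, 473.4, 410.4) = 410.4 kN → net-section rupture.

410.4 kN (net-section rupture governs)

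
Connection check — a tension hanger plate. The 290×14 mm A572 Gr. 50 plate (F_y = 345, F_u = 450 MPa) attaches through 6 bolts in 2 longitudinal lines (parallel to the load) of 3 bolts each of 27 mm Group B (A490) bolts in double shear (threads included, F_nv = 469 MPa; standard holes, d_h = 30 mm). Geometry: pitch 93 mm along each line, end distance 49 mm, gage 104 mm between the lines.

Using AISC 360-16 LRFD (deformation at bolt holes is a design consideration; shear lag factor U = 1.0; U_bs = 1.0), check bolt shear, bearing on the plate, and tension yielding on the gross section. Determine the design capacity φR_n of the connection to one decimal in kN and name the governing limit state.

1260.6 kN (gross-section yield governs)

Bolt shear: A_b = π(27)²/4 = 572.56 mm². φR_n = 0.75 × 469 × 572.56 × 6 × 2 = 2416.8 kN.
Bearing (14 mm plate, F_u = 450 MPa): end bolts L_c = 49 − 30/2 = 34, R_n = min(1.2×34×14×450, 2.4×27×14×450) = 257.04 kN/bolt; interior L_c = 93 − 30 = 63, R_n = 408.24 kN/bolt. φR_n = 0.75 × (2×257.04 + 4×408.24) = 1610.3 kN.
Tension yield (gross): A_g = 290×14 = 4060 mm². φR_n = 0.90 × 345 × 4060 = 1260.6 kN.
Governing: min(2416.8, 1610.3, 1260.6) = 1260.6 kN → gross-section yield.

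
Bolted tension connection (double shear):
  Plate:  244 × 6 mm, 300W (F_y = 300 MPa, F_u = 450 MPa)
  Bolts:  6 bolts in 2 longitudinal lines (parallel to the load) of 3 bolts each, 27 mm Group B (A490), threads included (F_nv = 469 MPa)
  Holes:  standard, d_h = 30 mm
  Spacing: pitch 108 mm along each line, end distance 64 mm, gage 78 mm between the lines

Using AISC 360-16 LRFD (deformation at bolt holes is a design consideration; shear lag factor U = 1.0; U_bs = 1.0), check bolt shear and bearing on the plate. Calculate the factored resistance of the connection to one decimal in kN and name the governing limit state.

Bolt shear: A_b = π(27)²/4 = 572.56 mm². φR_n = 0.75 × 469 × 572.56 × 6 × 2 = 2416.8 kN.
Bearing (6 mm plate, F_u = 450 MPa): end bolts L_c = 64 − 30/2 = 49, R_n = min(1.2×49×6×450, 2.4×27×6×450) = 158.76 kN/bolt; interior L_c = 108 − 30 = 78, R_n = 174.96 kN/bolt. φR_n = 0.75 × (2×158.76 + 4×174.96) = 763.0 kN.
Governing: min(2416.8, 763.0) = 763.0 kN → bearing.

763.0 kN (bearing governs)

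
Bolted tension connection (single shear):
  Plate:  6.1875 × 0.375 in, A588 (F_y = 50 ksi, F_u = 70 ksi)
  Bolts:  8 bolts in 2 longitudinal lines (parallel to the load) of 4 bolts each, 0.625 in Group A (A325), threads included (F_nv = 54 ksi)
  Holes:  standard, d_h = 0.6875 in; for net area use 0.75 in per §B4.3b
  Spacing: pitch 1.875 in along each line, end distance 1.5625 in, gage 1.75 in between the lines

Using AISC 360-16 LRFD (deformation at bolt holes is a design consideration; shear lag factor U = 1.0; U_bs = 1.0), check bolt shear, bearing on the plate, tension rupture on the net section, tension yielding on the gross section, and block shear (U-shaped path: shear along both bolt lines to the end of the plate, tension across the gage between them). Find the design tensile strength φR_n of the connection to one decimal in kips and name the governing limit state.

92.3 kips (net-section rupture governs)

Bolt shear: A_b = π(0.625)²/4 = 0.3068 in². φR_n = 0.75 × 54 × 0.3068 × 8 × 1 = 99.4 kips.
Bearing (0.375 in plate, F_u = 70 ksi): end bolts L_c = 1.5625 − 0.6875/2 = 1.21875, R_n = min(1.2×1.21875×0.375×70, 2.4×0.625×0.375×70) = 38.391 kips/bolt; interior L_c = 1.875 − 0.6875 = 1.1875, R_n = 37.406 kips/bolt. φR_n = 0.75 × (2×38.391 + 6×37.406) = 225.9 kips.
Tension rupture (net): A_n = (6.1875 − 2×0.75)×0.375 = 1.7578 in² (U = 1.0, A_e = A_n). φR_n = 0.75 × 70 × 1.7578 = 92.3 kips.
Tension yield (gross): A_g = 6.1875×0.375 = 2.3203 in². φR_n = 0.90 × 50 × 2.3203 = 104.4 kips.
Block shear: shear path 2×[1.5625+3×1.875] = 2×7.1875 in, A_gv = 5.3906, A_nv = 2×(7.1875 − 3.5×0.75)×0.375 = 3.4219 in²; tension across gage: (1.75 − 1×0.75)×0.375 = 0.375 in². R_n = min(0.6×70×3.4219, 0.6×50×5.3906) + 1.0×70×0.375 = min(143.72, 161.72) + 26.25 = 169.97 kips. φR_n = 0.75 × 169.97 = 127.5 kips.
Governing: min(99.4, 225.9, 92.3, 104.4, 127.5) = 92.3 kips → net-section rupture.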